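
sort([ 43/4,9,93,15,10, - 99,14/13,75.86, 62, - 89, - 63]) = [ - 99,-89, - 63,14/13,9, 10,  43/4,15, 62,75.86,93 ]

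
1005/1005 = 1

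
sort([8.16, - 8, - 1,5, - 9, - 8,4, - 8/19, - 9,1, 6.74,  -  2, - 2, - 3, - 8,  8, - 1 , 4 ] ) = [ - 9,-9, - 8,-8,-8, - 3, - 2,-2, - 1,-1, - 8/19, 1, 4,4, 5,  6.74, 8 , 8.16] 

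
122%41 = 40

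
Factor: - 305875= -5^3 * 2447^1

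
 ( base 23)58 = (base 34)3l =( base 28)4b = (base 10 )123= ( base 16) 7B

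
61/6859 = 61/6859=0.01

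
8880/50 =888/5 = 177.60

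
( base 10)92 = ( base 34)2O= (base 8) 134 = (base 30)32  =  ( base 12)78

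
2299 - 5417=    - 3118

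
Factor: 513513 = 3^3 *7^1*11^1 * 13^1*19^1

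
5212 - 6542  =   - 1330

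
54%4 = 2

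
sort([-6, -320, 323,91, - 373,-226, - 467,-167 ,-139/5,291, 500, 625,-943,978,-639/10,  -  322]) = [ - 943,-467 , - 373, - 322,-320,  -  226,-167, - 639/10, - 139/5,- 6, 91 , 291, 323, 500, 625, 978 ]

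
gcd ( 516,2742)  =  6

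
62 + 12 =74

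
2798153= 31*90263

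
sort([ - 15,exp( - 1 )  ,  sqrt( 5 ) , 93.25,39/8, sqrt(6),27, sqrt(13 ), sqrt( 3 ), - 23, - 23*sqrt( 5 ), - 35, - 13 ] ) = [ - 23*sqrt(5 ), - 35, - 23 ,- 15, - 13, exp( - 1 ), sqrt(3),sqrt(5 ), sqrt( 6 ), sqrt(  13 ), 39/8,27,93.25 ] 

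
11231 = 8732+2499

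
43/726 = 43/726 = 0.06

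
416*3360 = 1397760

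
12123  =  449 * 27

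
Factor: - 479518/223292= - 2^ (- 1) * 13^1*18443^1 * 55823^ ( - 1) = - 239759/111646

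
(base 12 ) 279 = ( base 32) bt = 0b101111101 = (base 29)d4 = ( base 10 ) 381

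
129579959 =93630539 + 35949420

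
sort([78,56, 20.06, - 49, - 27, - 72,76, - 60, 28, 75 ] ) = [-72, - 60, - 49,-27, 20.06,  28, 56,  75,76, 78]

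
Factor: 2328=2^3*3^1*97^1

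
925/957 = 925/957= 0.97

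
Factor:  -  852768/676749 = - 284256/225583 = - 2^5 * 3^3 * 7^1*47^1*225583^( - 1 )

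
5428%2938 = 2490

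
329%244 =85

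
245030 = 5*49006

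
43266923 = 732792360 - 689525437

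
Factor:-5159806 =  - 2^1*17^2*79^1*113^1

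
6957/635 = 6957/635 = 10.96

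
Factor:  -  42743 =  - 42743^1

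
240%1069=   240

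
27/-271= - 1 + 244/271 = - 0.10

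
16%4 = 0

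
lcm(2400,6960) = 69600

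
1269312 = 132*9616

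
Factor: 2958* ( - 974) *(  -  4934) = 2^3* 3^1*17^1*29^1*487^1 * 2467^1 = 14215307928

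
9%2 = 1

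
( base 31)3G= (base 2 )1101101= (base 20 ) 59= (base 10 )109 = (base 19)5e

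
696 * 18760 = 13056960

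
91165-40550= 50615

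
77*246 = 18942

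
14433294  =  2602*5547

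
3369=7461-4092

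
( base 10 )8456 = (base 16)2108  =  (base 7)33440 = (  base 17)1C47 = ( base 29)A1H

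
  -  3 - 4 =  - 7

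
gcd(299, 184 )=23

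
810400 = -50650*( - 16)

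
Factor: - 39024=  -  2^4*3^2*271^1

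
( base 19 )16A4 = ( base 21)KJ0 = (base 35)7IE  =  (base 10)9219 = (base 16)2403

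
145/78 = 1  +  67/78  =  1.86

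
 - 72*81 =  - 5832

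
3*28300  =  84900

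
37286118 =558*66821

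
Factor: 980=2^2*5^1*7^2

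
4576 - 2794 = 1782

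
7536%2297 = 645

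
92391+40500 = 132891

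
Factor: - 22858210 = - 2^1*5^1*2285821^1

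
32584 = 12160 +20424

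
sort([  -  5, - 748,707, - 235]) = [  -  748 , - 235, - 5,707 ]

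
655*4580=2999900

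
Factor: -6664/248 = -833/31 = -  7^2 * 17^1*31^( - 1 )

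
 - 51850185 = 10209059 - 62059244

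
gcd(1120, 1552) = 16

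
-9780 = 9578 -19358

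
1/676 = 1/676 = 0.00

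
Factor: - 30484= - 2^2*7621^1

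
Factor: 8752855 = 5^1*641^1*2731^1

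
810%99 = 18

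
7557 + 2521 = 10078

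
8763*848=7431024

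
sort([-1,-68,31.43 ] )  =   [ - 68,  -  1,31.43] 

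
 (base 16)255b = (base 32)9AR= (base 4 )2111123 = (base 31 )9TF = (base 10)9563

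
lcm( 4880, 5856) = 29280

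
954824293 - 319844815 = 634979478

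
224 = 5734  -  5510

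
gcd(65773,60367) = 901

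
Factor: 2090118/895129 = 2^1 * 3^1*283^ (-1) * 3163^( - 1)*348353^1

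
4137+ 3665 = 7802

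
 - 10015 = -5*2003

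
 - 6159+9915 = 3756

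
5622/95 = 5622/95 = 59.18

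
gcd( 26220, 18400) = 460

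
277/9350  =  277/9350=0.03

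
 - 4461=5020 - 9481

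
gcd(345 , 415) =5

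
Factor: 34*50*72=122400 = 2^5*3^2* 5^2*17^1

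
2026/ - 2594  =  -1013/1297=   -0.78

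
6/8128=3/4064 = 0.00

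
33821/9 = 33821/9 = 3757.89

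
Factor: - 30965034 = - 2^1 * 3^1*5160839^1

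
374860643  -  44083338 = 330777305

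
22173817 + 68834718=91008535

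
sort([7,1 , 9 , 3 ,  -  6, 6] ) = [ - 6,1 , 3,6 , 7, 9 ]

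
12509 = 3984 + 8525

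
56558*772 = 43662776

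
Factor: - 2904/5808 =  - 2^( - 1) = - 1/2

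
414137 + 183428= 597565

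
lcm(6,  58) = 174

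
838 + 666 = 1504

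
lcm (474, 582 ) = 45978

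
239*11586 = 2769054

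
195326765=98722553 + 96604212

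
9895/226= 9895/226 = 43.78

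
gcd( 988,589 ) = 19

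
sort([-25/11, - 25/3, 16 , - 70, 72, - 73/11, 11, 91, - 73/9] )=[ - 70, - 25/3, - 73/9,-73/11, - 25/11, 11, 16 , 72, 91]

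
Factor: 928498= 2^1*157^1*2957^1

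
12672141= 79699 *159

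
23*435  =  10005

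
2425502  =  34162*71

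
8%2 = 0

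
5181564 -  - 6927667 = 12109231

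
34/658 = 17/329 = 0.05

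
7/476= 1/68=0.01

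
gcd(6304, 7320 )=8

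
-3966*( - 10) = 39660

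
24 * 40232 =965568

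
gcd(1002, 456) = 6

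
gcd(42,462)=42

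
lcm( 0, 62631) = 0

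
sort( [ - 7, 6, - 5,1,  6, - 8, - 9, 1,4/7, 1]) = [ - 9, - 8, - 7, -5, 4/7,1, 1, 1,6, 6]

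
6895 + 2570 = 9465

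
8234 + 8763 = 16997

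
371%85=31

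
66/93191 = 66/93191 = 0.00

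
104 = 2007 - 1903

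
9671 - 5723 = 3948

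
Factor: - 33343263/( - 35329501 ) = 3^2*103^1*431^( - 1)*35969^1*81971^ ( - 1)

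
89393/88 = 1015+73/88 = 1015.83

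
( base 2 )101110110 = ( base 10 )374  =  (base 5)2444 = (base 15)19E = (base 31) c2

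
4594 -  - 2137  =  6731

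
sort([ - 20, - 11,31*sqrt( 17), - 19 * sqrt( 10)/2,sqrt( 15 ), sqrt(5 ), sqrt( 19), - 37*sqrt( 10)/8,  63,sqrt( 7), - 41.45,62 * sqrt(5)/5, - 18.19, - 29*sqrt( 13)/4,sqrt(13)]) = [ - 41.45, - 19 * sqrt( 10)/2, - 29  *sqrt( 13)/4, -20,-18.19 ,-37 * sqrt (10)/8, - 11, sqrt(5 ), sqrt(7),sqrt(13) , sqrt( 15) , sqrt (19) , 62*sqrt( 5) /5,63, 31* sqrt(17)]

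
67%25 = 17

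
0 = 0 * 805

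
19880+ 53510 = 73390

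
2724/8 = 340+1/2= 340.50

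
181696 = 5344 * 34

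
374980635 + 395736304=770716939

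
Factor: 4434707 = 2083^1*2129^1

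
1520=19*80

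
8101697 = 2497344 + 5604353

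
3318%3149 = 169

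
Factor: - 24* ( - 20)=2^5*3^1*5^1 =480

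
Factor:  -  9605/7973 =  - 5^1*7^( - 1) * 67^( - 1) * 113^1 = - 565/469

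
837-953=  - 116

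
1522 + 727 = 2249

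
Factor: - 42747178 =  -2^1*21373589^1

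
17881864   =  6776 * 2639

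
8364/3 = 2788=2788.00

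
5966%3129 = 2837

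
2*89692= 179384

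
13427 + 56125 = 69552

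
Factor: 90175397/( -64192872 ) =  - 2^ ( - 3)*3^(-1 )*13^1 * 79^( - 1)*33857^ (-1)* 6936569^1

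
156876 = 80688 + 76188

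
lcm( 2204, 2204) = 2204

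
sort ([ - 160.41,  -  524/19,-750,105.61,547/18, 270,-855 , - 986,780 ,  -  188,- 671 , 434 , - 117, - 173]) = [ - 986,-855,-750,-671,  -  188, - 173, - 160.41,  -  117, - 524/19,547/18,105.61,  270,434,780 ]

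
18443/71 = 259 + 54/71  =  259.76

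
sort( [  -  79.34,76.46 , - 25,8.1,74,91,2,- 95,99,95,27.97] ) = [ - 95, - 79.34 , - 25, 2, 8.1 , 27.97,74,76.46,91, 95,99]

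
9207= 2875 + 6332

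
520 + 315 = 835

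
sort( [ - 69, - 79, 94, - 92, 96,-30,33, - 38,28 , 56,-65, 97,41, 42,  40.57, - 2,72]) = [ - 92, - 79, - 69, - 65, - 38,-30, - 2,28,33, 40.57,41,42, 56, 72,  94, 96,  97 ]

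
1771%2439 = 1771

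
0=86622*0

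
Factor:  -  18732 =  - 2^2*3^1 * 7^1* 223^1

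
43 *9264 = 398352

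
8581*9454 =81124774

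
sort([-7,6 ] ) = [- 7,6] 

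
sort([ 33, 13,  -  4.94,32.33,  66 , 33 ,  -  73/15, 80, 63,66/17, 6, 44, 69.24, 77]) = [  -  4.94, - 73/15, 66/17,6, 13, 32.33, 33,  33, 44, 63, 66,  69.24, 77, 80 ]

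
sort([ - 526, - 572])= [ - 572,-526] 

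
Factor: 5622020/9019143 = 2^2*3^( - 2)*5^1*7^(-1)*239^( - 1)*401^1*599^(-1)*701^1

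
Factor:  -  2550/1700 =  - 3/2   =  - 2^( - 1)*3^1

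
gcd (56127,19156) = 1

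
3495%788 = 343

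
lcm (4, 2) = 4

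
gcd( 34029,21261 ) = 57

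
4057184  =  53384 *76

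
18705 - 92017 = - 73312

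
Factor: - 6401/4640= - 2^( - 5 )*5^( - 1 )*29^( - 1)*37^1*173^1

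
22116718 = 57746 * 383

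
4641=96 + 4545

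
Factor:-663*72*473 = -22579128  =  - 2^3*3^3*11^1 * 13^1*17^1 * 43^1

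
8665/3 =2888 + 1/3 = 2888.33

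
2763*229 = 632727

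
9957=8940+1017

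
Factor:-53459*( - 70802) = 2^1*7^2*1091^1*35401^1 = 3785004118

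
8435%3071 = 2293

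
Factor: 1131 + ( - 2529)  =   - 2^1*3^1*233^1 = -1398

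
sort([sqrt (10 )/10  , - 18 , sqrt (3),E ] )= [- 18, sqrt( 10 ) /10 , sqrt( 3 ),E ]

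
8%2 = 0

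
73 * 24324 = 1775652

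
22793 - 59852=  - 37059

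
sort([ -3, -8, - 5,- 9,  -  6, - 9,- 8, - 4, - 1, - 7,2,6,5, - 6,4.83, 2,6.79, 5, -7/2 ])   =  [ - 9,-9,  -  8,-8, -7, - 6, - 6,- 5, - 4, -7/2, -3, - 1, 2,2 , 4.83,5,5, 6,6.79 ] 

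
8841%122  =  57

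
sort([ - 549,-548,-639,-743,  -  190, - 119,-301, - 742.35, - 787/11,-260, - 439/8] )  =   [-743, - 742.35,-639,-549, -548,-301, -260,-190, - 119, - 787/11,-439/8 ] 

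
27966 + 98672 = 126638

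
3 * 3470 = 10410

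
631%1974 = 631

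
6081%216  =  33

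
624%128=112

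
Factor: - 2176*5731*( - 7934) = 98942184704 = 2^8*11^1*17^1*521^1*3967^1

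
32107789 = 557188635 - 525080846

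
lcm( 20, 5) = 20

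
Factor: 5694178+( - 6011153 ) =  - 5^2*31^1 * 409^1 = - 316975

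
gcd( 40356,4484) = 4484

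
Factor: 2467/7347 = 3^(-1 ) * 31^ (-1 )*79^( -1 ) * 2467^1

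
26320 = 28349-2029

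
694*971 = 673874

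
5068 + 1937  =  7005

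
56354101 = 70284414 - 13930313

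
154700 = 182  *850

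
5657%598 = 275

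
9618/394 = 4809/197 = 24.41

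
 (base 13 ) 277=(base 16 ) 1b4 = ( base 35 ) CG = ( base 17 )18b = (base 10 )436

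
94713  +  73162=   167875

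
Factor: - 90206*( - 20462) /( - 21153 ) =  - 1845795172/21153= -2^2 * 3^ ( - 1 ) * 11^( - 1) * 13^1 * 23^1*37^1*53^1 * 641^( - 1) * 787^1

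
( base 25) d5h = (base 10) 8267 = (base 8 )20113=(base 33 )7jh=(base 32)82b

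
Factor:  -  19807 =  - 29^1 * 683^1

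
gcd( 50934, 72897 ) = 3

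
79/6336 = 79/6336 = 0.01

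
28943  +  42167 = 71110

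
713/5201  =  713/5201 = 0.14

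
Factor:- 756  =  - 2^2 * 3^3*7^1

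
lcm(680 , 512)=43520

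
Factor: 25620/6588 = 3^( - 2 )  *5^1*7^1 = 35/9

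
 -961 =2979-3940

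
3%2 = 1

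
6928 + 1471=8399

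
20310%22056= 20310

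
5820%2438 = 944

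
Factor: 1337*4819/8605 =6443003/8605 = 5^( - 1 )*7^1*61^1*79^1*191^1*1721^(  -  1 ) 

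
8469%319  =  175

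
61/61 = 1 = 1.00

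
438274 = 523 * 838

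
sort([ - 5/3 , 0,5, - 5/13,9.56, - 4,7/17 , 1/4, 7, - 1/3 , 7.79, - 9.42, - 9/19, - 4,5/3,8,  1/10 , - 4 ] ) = [ - 9.42, - 4 , - 4,-4, - 5/3 , - 9/19, - 5/13,-1/3, 0, 1/10 , 1/4,7/17, 5/3,5, 7,  7.79, 8,9.56]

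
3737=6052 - 2315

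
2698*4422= 11930556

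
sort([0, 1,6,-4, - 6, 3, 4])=[ - 6,- 4, 0,1, 3, 4 , 6] 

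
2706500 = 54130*50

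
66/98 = 33/49 = 0.67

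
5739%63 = 6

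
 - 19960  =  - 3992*5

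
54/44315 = 54/44315 = 0.00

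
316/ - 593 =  - 1+277/593 = - 0.53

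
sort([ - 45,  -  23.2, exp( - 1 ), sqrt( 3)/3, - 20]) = [ - 45, - 23.2, - 20, exp ( - 1), sqrt( 3 )/3]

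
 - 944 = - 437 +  - 507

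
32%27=5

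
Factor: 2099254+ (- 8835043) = -3^2*617^1*1213^1 = -6735789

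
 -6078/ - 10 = 607 + 4/5 = 607.80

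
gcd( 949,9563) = 73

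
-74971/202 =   -  372 + 173/202 = - 371.14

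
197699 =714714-517015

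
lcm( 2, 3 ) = 6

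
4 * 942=3768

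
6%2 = 0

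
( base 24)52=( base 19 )68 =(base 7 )233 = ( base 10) 122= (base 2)1111010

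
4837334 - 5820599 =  - 983265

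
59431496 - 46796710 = 12634786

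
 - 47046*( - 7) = 329322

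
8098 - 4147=3951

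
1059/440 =2 + 179/440 =2.41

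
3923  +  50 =3973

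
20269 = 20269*1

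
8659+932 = 9591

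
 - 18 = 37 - 55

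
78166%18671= 3482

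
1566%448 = 222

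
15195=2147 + 13048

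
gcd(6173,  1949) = 1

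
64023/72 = 21341/24=   889.21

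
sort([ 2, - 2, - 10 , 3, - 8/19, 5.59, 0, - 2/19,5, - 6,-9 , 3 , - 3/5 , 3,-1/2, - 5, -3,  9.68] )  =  [-10, - 9, - 6, - 5 , - 3, - 2  ,  -  3/5, - 1/2, - 8/19, - 2/19,0,2, 3 , 3,3, 5,5.59 , 9.68]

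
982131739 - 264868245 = 717263494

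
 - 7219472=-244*29588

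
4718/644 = 7 + 15/46 = 7.33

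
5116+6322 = 11438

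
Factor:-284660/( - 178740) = 43/27  =  3^ ( - 3 )* 43^1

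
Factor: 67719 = 3^1 * 22573^1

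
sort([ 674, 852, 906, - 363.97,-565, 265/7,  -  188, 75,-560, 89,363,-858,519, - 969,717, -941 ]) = [  -  969, - 941, - 858, - 565, - 560, - 363.97,-188,265/7, 75,89,363,519, 674,717,852, 906 ]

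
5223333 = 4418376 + 804957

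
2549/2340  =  1+209/2340 = 1.09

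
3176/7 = 3176/7 = 453.71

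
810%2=0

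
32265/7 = 32265/7 = 4609.29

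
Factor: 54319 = 54319^1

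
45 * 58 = 2610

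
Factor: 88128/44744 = 2^3*3^4*7^ ( - 1)*47^( - 1) = 648/329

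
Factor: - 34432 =- 2^7 *269^1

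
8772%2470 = 1362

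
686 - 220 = 466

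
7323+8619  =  15942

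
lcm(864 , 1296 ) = 2592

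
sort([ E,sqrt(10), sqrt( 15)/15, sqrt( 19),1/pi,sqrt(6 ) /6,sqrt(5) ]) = [ sqrt(15 ) /15,1/pi,sqrt(6)/6 , sqrt(5),E,sqrt( 10), sqrt( 19)]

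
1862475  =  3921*475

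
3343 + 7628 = 10971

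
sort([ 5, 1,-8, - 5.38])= [-8, - 5.38 , 1, 5]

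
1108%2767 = 1108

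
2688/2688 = 1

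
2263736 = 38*59572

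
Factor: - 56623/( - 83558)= 2^(-1)*7^1*41^( - 1) * 1019^(-1)*8089^1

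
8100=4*2025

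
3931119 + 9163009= 13094128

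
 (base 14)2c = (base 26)1E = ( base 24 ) 1g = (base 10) 40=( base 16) 28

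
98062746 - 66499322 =31563424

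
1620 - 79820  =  -78200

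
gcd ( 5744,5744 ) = 5744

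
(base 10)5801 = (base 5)141201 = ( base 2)1011010101001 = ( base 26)8F3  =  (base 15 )1ABB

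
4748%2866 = 1882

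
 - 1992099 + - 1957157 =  -3949256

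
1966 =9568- 7602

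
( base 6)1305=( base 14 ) 197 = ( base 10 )329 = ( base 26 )ch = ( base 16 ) 149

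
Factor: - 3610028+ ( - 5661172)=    - 2^5*3^1*5^2 * 3863^1  =  -  9271200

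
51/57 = 17/19 = 0.89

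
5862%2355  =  1152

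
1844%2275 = 1844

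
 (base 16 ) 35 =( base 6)125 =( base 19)2F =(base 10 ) 53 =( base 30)1n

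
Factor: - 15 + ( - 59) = - 2^1*37^1= - 74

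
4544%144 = 80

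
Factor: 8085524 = 2^2* 2021381^1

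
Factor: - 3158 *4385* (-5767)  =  79860435610 = 2^1*5^1*73^1*79^1*877^1*1579^1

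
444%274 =170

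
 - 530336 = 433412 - 963748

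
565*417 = 235605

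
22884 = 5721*4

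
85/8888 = 85/8888= 0.01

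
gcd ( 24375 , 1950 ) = 975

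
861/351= 287/117 = 2.45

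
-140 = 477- 617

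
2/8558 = 1/4279= 0.00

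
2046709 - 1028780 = 1017929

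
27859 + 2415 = 30274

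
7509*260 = 1952340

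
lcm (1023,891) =27621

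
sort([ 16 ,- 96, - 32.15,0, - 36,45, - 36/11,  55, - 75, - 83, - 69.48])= [ - 96,  -  83, - 75,  -  69.48,-36, - 32.15, - 36/11,0,16,45,55 ] 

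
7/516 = 7/516= 0.01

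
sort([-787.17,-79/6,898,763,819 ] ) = [-787.17,-79/6,763, 819, 898 ]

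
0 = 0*49921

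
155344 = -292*( - 532)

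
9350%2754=1088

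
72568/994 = 36284/497 =73.01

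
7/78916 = 7/78916 = 0.00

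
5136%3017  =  2119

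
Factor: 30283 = 11^1*2753^1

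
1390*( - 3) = -4170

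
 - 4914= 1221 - 6135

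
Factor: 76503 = 3^1*7^1 * 3643^1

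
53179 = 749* 71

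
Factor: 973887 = 3^1*47^1*6907^1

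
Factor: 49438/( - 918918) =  -24719/459459 =- 3^( - 3)*7^( - 1 ) * 11^( -1 )*13^ (-1)*17^(-1 )*19^1*1301^1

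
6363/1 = 6363 = 6363.00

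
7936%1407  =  901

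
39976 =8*4997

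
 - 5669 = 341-6010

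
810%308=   194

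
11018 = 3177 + 7841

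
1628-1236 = 392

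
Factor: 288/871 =2^5*3^2*13^( - 1)*67^( - 1)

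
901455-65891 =835564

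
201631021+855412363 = 1057043384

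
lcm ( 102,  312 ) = 5304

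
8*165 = 1320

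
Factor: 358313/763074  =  2^( - 1)*3^ (-3 )*13^(- 1)*1087^ (-1 ) * 358313^1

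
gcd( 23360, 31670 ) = 10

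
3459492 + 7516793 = 10976285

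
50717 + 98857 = 149574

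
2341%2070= 271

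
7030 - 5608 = 1422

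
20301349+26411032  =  46712381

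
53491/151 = 53491/151 = 354.25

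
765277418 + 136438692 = 901716110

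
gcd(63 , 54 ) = 9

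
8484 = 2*4242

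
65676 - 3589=62087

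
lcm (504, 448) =4032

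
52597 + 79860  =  132457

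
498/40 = 12+9/20=12.45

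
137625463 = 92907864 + 44717599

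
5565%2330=905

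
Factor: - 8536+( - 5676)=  - 14212 = - 2^2*11^1 * 17^1*19^1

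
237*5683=1346871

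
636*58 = 36888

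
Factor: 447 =3^1*149^1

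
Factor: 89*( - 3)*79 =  - 3^1*79^1*89^1 = - 21093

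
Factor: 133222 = 2^1*59^1*1129^1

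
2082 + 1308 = 3390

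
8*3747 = 29976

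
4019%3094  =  925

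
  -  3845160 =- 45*85448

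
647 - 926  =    -  279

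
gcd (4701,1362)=3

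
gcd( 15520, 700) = 20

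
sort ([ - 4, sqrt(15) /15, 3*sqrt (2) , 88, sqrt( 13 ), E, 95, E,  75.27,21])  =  [ -4, sqrt( 15)/15, E, E,sqrt(13 ), 3 * sqrt( 2),21,75.27, 88,95] 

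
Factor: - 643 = -643^1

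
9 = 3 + 6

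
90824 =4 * 22706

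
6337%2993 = 351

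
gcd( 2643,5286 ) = 2643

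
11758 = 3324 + 8434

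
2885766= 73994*39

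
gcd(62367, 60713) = 1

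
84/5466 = 14/911 = 0.02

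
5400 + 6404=11804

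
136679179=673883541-537204362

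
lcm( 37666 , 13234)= 489658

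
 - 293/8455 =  - 293/8455 = - 0.03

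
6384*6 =38304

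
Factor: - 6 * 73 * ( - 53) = 2^1 * 3^1 * 53^1*73^1 = 23214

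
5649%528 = 369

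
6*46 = 276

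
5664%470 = 24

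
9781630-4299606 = 5482024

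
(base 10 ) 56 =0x38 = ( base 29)1R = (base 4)320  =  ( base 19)2I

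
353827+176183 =530010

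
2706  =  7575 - 4869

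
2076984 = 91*22824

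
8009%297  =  287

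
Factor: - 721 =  - 7^1 * 103^1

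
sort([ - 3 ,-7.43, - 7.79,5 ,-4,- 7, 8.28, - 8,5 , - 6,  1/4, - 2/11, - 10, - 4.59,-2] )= [-10, - 8 , - 7.79, - 7.43,-7, - 6, - 4.59, -4, - 3, - 2, -2/11 , 1/4, 5, 5 , 8.28] 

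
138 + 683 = 821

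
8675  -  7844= 831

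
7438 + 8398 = 15836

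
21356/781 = 27 + 269/781  =  27.34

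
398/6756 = 199/3378=0.06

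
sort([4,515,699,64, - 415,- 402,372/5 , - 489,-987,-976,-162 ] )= [-987,-976,-489, - 415,-402, - 162 , 4,64,372/5, 515, 699]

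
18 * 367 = 6606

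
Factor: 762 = 2^1*3^1*127^1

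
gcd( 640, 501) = 1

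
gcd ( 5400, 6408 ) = 72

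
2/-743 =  - 1 + 741/743 = -0.00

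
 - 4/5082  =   - 2/2541 = - 0.00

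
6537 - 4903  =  1634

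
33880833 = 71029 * 477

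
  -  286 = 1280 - 1566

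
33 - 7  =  26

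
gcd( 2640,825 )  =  165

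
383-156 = 227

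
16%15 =1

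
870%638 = 232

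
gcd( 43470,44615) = 5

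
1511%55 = 26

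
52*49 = 2548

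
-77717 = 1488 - 79205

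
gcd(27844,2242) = 2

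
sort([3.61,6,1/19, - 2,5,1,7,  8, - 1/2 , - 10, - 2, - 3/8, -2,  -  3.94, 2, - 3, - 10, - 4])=[  -  10 , - 10, - 4,-3.94, - 3, - 2, - 2 ,-2 , -1/2, - 3/8,1/19,1,2,3.61 , 5,6, 7,8]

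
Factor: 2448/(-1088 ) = - 9/4 = - 2^( - 2) * 3^2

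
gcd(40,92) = 4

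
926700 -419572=507128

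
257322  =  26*9897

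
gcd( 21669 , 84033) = 3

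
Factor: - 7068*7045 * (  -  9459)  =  471002013540=2^2*3^3*5^1*19^1*31^1 * 1051^1*1409^1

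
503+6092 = 6595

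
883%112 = 99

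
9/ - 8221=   -1  +  8212/8221 = - 0.00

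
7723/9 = 858+ 1/9 = 858.11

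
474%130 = 84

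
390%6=0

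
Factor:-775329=  -  3^1*258443^1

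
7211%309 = 104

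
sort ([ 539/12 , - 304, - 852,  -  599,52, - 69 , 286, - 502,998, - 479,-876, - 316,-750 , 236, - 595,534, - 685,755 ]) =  [ - 876 ,-852, - 750, - 685, - 599, - 595, - 502, - 479,  -  316, - 304, - 69,539/12,52,236 , 286,534,  755,998]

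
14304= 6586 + 7718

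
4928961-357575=4571386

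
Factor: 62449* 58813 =3672813037 = 103^1 * 197^1*317^1 * 571^1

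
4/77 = 4/77 = 0.05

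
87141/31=2811 =2811.00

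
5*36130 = 180650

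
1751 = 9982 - 8231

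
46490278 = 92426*503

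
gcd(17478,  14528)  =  2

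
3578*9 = 32202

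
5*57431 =287155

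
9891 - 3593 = 6298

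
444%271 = 173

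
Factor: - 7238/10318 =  - 47^1 * 67^( - 1 ) = - 47/67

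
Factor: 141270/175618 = 3^1*5^1 * 17^1*317^(- 1 ) = 255/317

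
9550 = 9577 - 27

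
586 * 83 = 48638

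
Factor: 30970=2^1*5^1*19^1*163^1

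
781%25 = 6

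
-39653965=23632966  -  63286931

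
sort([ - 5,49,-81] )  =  [ - 81, - 5,49 ] 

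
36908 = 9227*4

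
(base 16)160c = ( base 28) 75g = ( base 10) 5644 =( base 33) 561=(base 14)20B2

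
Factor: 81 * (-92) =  - 2^2*3^4*23^1  =  - 7452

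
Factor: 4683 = 3^1*7^1*223^1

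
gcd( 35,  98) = 7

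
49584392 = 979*50648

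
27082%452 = 414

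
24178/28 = 1727/2=863.50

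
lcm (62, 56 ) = 1736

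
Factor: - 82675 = - 5^2 * 3307^1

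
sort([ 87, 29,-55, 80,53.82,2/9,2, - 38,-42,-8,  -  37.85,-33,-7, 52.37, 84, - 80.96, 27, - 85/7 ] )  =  [ - 80.96 , - 55, - 42, - 38,-37.85, - 33,-85/7,-8,-7, 2/9, 2,27,29, 52.37, 53.82, 80, 84, 87 ] 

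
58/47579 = 58/47579 = 0.00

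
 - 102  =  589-691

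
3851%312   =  107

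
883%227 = 202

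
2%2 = 0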